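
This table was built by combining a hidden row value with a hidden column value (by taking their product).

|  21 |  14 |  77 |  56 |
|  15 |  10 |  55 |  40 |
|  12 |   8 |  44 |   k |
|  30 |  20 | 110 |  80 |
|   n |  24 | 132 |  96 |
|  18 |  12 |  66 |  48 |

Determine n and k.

Each row is a constant multiple of every other row — this is a multiplication table with the headers hidden.
Row 5 is 24/14 = 12/7 times row 1, so its entry in column 1 is 21 × 12/7 = 36.
Row 3 is 8/14 = 4/7 times row 1, so its entry in column 4 is 56 × 4/7 = 32.

n = 36, k = 32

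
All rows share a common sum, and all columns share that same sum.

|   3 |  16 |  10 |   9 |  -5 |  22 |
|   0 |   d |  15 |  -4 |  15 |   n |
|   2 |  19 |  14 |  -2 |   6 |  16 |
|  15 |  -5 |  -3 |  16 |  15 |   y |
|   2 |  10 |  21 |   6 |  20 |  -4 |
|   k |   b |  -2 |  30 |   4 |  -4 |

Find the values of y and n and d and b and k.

Rows 1 and 3 both sum to 55, so that's the common total.
Column 1 has 3 + 0 + 2 + 15 + 2 = 22; the blank must be 55 − 22 = 33.
Row 6 has 33 − 2 + 30 + 4 − 4 = 61; the blank must be 55 − 61 = -6.
Column 2 has 16 + 19 − 5 + 10 − 6 = 34; the blank must be 55 − 34 = 21.
Row 2 has 0 + 21 + 15 − 4 + 15 = 47; the blank must be 55 − 47 = 8.
Row 4 has 15 − 5 − 3 + 16 + 15 = 38; the blank must be 55 − 38 = 17.

y = 17, n = 8, d = 21, b = -6, k = 33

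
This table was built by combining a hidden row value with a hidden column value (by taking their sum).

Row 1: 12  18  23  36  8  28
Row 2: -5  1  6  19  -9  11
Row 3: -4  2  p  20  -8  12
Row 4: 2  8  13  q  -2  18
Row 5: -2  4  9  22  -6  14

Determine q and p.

q = 26, p = 7

The difference between any two rows is the same in every column — this is an addition table with the headers hidden.
Row 4 minus row 1 is 8 − 18 = -10, so its entry in column 4 is 36 + (-10) = 26.
Row 3 minus row 1 is 2 − 18 = -16, so its entry in column 3 is 23 + (-16) = 7.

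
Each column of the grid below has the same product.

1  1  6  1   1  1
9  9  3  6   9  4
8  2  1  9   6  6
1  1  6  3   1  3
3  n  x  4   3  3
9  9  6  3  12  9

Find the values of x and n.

Columns 4 and 5 each multiply to 1944, so every column has product 1944.
Column 3: 6×3×1×6×6 = 648, so the missing entry is 1944 ÷ 648 = 3.
Column 2: 1×9×2×1×9 = 162, so the missing entry is 1944 ÷ 162 = 12.

x = 3, n = 12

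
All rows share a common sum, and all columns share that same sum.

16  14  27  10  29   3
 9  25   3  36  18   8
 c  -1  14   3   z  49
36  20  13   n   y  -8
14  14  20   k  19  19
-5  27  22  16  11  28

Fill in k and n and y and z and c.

k = 13, n = 21, y = 17, z = 5, c = 29

Rows 1 and 2 both sum to 99, so that's the common total.
Row 5 has 14 + 14 + 20 + 19 + 19 = 86; the blank must be 99 − 86 = 13.
Column 1 has 16 + 9 + 36 + 14 − 5 = 70; the blank must be 99 − 70 = 29.
Row 3 has 29 − 1 + 14 + 3 + 49 = 94; the blank must be 99 − 94 = 5.
Column 5 has 29 + 18 + 5 + 19 + 11 = 82; the blank must be 99 − 82 = 17.
Row 4 has 36 + 20 + 13 + 17 − 8 = 78; the blank must be 99 − 78 = 21.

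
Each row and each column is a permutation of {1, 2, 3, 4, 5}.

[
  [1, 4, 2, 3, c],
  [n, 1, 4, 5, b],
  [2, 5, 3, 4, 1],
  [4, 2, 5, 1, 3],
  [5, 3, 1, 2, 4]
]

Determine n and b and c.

Cell (2,1): column 1 already has {1, 2, 4, 5} → 3.
Cell (1,5): row 1 already has {1, 2, 3, 4} → 5.
At (row 2, col 5): row 2 already has {1, 3, 4, 5}, so the value is 2.

n = 3, b = 2, c = 5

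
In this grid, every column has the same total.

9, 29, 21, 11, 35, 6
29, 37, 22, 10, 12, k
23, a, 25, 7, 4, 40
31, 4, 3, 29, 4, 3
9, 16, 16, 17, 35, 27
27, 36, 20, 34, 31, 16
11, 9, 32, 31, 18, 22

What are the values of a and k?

a = 8, k = 25

Column 1 sums to 139 and so does column 4; that's the common total.
In column 2 the known cells total 131, leaving 139 − 131 = 8.
In column 6 the known cells total 114, leaving 139 − 114 = 25.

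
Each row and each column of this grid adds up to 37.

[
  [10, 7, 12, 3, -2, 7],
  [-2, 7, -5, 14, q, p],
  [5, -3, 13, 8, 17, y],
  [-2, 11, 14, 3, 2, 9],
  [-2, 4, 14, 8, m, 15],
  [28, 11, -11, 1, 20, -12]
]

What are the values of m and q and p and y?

m = -2, q = 2, p = 21, y = -3

The known cells in row 5 total 39, leaving 37 − 39 = -2 for the blank.
The known cells in row 3 total 40, leaving 37 − 40 = -3 for the blank.
The known cells in column 5 total 35, leaving 37 − 35 = 2 for the blank.
The known cells in row 2 total 16, leaving 37 − 16 = 21 for the blank.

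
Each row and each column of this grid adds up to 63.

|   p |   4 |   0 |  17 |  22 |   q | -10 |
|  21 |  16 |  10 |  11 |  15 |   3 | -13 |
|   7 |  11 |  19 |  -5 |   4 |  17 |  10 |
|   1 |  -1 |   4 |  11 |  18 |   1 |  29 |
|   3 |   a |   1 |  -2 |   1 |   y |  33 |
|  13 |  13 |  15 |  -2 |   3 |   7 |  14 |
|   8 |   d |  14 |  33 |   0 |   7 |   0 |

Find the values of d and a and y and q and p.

Column 1: 21 + 7 + 1 + 3 + 13 + 8 = 53, so its missing entry is 63 − 53 = 10.
Row 7: 8 + 14 + 33 + 0 + 7 + 0 = 62, so its missing entry is 63 − 62 = 1.
Row 1: 10 + 4 + 0 + 17 + 22 − 10 = 43, so its missing entry is 63 − 43 = 20.
Column 6: 20 + 3 + 17 + 1 + 7 + 7 = 55, so its missing entry is 63 − 55 = 8.
Row 5: 3 + 1 − 2 + 1 + 8 + 33 = 44, so its missing entry is 63 − 44 = 19.

d = 1, a = 19, y = 8, q = 20, p = 10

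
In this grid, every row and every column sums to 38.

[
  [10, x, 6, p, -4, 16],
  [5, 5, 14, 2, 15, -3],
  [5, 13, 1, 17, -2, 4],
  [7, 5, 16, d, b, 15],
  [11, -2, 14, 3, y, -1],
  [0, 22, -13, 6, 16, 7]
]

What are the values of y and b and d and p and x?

Row 5 has 11 − 2 + 14 + 3 − 1 = 25; the blank must be 38 − 25 = 13.
Column 2 has 5 + 13 + 5 − 2 + 22 = 43; the blank must be 38 − 43 = -5.
Column 5 has -4 + 15 − 2 + 13 + 16 = 38; the blank must be 38 − 38 = 0.
Row 1 has 10 − 5 + 6 − 4 + 16 = 23; the blank must be 38 − 23 = 15.
Row 4 has 7 + 5 + 16 + 0 + 15 = 43; the blank must be 38 − 43 = -5.

y = 13, b = 0, d = -5, p = 15, x = -5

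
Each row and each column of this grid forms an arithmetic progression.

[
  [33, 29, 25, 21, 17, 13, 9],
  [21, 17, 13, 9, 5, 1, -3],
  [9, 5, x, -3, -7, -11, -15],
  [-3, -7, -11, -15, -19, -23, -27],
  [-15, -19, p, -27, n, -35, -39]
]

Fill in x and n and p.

Along each row the entries change by -4 per step; down each column they change by -12.
Row 3: from 9 at column 1, stepping by -4 to column 3 gives 1.
Row 5: from -15 at column 1, stepping by -4 to column 5 gives -31.
Row 5: from -15 at column 1, stepping by -4 to column 3 gives -23.

x = 1, n = -31, p = -23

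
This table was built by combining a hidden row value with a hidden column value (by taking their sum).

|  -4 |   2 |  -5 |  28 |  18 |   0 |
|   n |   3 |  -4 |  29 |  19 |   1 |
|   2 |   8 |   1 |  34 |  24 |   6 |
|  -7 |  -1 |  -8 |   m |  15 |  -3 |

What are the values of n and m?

n = -3, m = 25

The difference between any two rows is the same in every column — this is an addition table with the headers hidden.
Row 2 minus row 1 is 19 − 18 = 1, so its entry in column 1 is -4 + 1 = -3.
Row 4 minus row 1 is 15 − 18 = -3, so its entry in column 4 is 28 + (-3) = 25.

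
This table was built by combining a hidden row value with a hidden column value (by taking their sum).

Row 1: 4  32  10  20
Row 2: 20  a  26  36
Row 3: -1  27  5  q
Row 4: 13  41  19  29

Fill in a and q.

The difference between any two rows is the same in every column — this is an addition table with the headers hidden.
Row 2 minus row 1 is 26 − 10 = 16, so its entry in column 2 is 32 + 16 = 48.
Row 3 minus row 1 is 5 − 10 = -5, so its entry in column 4 is 20 + (-5) = 15.

a = 48, q = 15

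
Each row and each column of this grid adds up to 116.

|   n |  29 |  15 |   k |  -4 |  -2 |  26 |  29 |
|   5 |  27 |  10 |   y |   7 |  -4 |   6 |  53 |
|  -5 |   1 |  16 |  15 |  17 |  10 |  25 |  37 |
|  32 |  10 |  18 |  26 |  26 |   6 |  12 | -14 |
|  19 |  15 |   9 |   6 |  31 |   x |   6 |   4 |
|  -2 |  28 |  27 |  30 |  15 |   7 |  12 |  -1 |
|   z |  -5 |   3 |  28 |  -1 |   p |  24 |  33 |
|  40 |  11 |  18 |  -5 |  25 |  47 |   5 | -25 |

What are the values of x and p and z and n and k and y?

x = 26, p = 26, z = 8, n = 19, k = 4, y = 12

Row 5: 19 + 15 + 9 + 6 + 31 + 6 + 4 = 90, so its missing entry is 116 − 90 = 26.
Column 6: -2 − 4 + 10 + 6 + 26 + 7 + 47 = 90, so its missing entry is 116 − 90 = 26.
Row 7: -5 + 3 + 28 − 1 + 26 + 24 + 33 = 108, so its missing entry is 116 − 108 = 8.
Column 1: 5 − 5 + 32 + 19 − 2 + 8 + 40 = 97, so its missing entry is 116 − 97 = 19.
Row 1: 19 + 29 + 15 − 4 − 2 + 26 + 29 = 112, so its missing entry is 116 − 112 = 4.
Row 2: 5 + 27 + 10 + 7 − 4 + 6 + 53 = 104, so its missing entry is 116 − 104 = 12.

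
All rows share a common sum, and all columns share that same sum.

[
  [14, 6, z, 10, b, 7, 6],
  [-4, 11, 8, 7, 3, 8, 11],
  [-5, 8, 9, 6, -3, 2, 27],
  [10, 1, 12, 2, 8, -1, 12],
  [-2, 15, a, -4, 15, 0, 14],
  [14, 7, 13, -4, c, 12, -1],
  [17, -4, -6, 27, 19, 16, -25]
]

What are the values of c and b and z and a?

c = 3, b = -1, z = 2, a = 6

Rows 2 and 3 both sum to 44, so that's the common total.
Row 6: 14 + 7 + 13 − 4 + 12 − 1 = 41, so its missing entry is 44 − 41 = 3.
Column 5: 3 − 3 + 8 + 15 + 3 + 19 = 45, so its missing entry is 44 − 45 = -1.
Row 5: -2 + 15 − 4 + 15 + 0 + 14 = 38, so its missing entry is 44 − 38 = 6.
Row 1: 14 + 6 + 10 − 1 + 7 + 6 = 42, so its missing entry is 44 − 42 = 2.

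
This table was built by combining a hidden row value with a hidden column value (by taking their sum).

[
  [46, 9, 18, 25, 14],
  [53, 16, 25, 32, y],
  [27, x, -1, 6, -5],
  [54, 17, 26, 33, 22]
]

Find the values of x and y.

x = -10, y = 21

The difference between any two rows is the same in every column — this is an addition table with the headers hidden.
Row 3 minus row 1 is 27 − 46 = -19, so its entry in column 2 is 9 + (-19) = -10.
Row 2 minus row 1 is 53 − 46 = 7, so its entry in column 5 is 14 + 7 = 21.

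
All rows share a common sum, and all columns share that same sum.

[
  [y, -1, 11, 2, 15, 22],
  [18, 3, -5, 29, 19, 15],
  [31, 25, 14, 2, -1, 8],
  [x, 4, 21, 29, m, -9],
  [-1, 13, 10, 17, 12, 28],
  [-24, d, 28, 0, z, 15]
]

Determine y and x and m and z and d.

y = 30, x = 25, m = 9, z = 25, d = 35

Rows 2 and 3 both sum to 79, so that's the common total.
The known cells in row 1 total 49, leaving 79 − 49 = 30 for the blank.
The known cells in column 2 total 44, leaving 79 − 44 = 35 for the blank.
The known cells in row 6 total 54, leaving 79 − 54 = 25 for the blank.
The known cells in column 5 total 70, leaving 79 − 70 = 9 for the blank.
The known cells in row 4 total 54, leaving 79 − 54 = 25 for the blank.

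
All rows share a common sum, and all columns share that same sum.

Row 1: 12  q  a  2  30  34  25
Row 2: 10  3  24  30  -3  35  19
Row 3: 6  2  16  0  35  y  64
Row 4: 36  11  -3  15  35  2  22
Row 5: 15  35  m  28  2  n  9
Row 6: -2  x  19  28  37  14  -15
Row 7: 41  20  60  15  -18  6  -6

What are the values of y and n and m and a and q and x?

Rows 2 and 4 both sum to 118, so that's the common total.
Row 6: -2 + 19 + 28 + 37 + 14 − 15 = 81, so its missing entry is 118 − 81 = 37.
Column 2: 3 + 2 + 11 + 35 + 37 + 20 = 108, so its missing entry is 118 − 108 = 10.
Row 1: 12 + 10 + 2 + 30 + 34 + 25 = 113, so its missing entry is 118 − 113 = 5.
Column 3: 5 + 24 + 16 − 3 + 19 + 60 = 121, so its missing entry is 118 − 121 = -3.
Row 5: 15 + 35 − 3 + 28 + 2 + 9 = 86, so its missing entry is 118 − 86 = 32.
Row 3: 6 + 2 + 16 + 0 + 35 + 64 = 123, so its missing entry is 118 − 123 = -5.

y = -5, n = 32, m = -3, a = 5, q = 10, x = 37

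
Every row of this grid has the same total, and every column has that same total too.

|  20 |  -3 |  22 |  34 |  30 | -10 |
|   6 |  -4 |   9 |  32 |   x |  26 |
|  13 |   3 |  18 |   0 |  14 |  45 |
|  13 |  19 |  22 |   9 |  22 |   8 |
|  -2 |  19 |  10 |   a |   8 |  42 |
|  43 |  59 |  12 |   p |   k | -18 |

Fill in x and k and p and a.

x = 24, k = -5, p = 2, a = 16

Rows 1 and 3 both sum to 93, so that's the common total.
The known cells in row 2 total 69, leaving 93 − 69 = 24 for the blank.
The known cells in column 5 total 98, leaving 93 − 98 = -5 for the blank.
The known cells in row 6 total 91, leaving 93 − 91 = 2 for the blank.
The known cells in row 5 total 77, leaving 93 − 77 = 16 for the blank.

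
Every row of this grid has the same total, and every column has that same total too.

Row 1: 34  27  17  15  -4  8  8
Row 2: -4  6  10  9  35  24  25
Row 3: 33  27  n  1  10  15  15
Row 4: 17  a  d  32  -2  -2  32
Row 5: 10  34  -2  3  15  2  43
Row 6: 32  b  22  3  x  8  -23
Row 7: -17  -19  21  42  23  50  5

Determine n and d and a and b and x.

Rows 1 and 2 both sum to 105, so that's the common total.
Column 5: -4 + 35 + 10 − 2 + 15 + 23 = 77, so its missing entry is 105 − 77 = 28.
Row 6: 32 + 22 + 3 + 28 + 8 − 23 = 70, so its missing entry is 105 − 70 = 35.
Column 2: 27 + 6 + 27 + 34 + 35 − 19 = 110, so its missing entry is 105 − 110 = -5.
Row 3: 33 + 27 + 1 + 10 + 15 + 15 = 101, so its missing entry is 105 − 101 = 4.
Row 4: 17 − 5 + 32 − 2 − 2 + 32 = 72, so its missing entry is 105 − 72 = 33.

n = 4, d = 33, a = -5, b = 35, x = 28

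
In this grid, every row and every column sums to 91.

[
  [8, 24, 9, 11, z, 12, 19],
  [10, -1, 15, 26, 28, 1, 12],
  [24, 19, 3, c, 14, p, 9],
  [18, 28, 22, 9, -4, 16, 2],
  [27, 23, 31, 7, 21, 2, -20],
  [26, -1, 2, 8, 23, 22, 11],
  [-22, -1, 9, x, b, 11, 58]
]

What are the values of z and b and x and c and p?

The known cells in row 1 total 83, leaving 91 − 83 = 8 for the blank.
The known cells in column 5 total 90, leaving 91 − 90 = 1 for the blank.
The known cells in row 7 total 56, leaving 91 − 56 = 35 for the blank.
The known cells in column 4 total 96, leaving 91 − 96 = -5 for the blank.
The known cells in row 3 total 64, leaving 91 − 64 = 27 for the blank.

z = 8, b = 1, x = 35, c = -5, p = 27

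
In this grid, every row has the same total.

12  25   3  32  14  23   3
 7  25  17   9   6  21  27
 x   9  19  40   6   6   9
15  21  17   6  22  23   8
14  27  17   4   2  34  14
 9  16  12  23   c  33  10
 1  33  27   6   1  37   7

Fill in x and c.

x = 23, c = 9

Row 1 sums to 112 and so does row 2; that's the common total.
In row 3 the known cells total 89, leaving 112 − 89 = 23.
In row 6 the known cells total 103, leaving 112 − 103 = 9.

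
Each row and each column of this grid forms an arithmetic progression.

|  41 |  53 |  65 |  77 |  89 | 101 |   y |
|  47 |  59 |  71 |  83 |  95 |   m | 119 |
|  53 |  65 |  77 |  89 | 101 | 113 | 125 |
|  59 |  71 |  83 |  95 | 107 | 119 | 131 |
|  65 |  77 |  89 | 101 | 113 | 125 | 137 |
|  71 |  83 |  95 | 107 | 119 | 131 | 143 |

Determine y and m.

y = 113, m = 107

Along each row the entries change by 12 per step; down each column they change by 6.
Row 1: from 41 at column 1, stepping by 12 to column 7 gives 113.
Row 2: from 47 at column 1, stepping by 12 to column 6 gives 107.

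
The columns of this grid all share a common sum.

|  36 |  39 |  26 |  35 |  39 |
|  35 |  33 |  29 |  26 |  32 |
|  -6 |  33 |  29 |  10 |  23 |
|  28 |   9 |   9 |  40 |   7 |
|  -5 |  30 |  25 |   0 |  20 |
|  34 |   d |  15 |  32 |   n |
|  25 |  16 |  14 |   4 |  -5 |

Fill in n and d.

Columns 1 and 4 both add up to 147, so every column sums to 147.
Column 5: 39 + 32 + 23 + 7 + 20 − 5 = 116, so the missing entry is 147 − 116 = 31.
Column 2: 39 + 33 + 33 + 9 + 30 + 16 = 160, so the missing entry is 147 − 160 = -13.

n = 31, d = -13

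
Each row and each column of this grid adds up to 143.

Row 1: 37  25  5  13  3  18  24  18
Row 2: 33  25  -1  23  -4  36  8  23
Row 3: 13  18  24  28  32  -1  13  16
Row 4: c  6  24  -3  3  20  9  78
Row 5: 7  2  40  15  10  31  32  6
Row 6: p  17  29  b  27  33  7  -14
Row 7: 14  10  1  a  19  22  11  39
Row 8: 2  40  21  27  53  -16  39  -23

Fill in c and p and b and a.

c = 6, p = 31, b = 13, a = 27

Row 7: 14 + 10 + 1 + 19 + 22 + 11 + 39 = 116, so its missing entry is 143 − 116 = 27.
Column 4: 13 + 23 + 28 − 3 + 15 + 27 + 27 = 130, so its missing entry is 143 − 130 = 13.
Row 6: 17 + 29 + 13 + 27 + 33 + 7 − 14 = 112, so its missing entry is 143 − 112 = 31.
Row 4: 6 + 24 − 3 + 3 + 20 + 9 + 78 = 137, so its missing entry is 143 − 137 = 6.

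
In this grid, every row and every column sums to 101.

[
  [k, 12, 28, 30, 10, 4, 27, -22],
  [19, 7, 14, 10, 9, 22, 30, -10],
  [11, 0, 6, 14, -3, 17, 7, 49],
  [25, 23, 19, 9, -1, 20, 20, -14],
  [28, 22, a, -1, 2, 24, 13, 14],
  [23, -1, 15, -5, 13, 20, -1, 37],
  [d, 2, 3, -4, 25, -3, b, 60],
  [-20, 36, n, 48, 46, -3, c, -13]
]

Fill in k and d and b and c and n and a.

Row 1: 12 + 28 + 30 + 10 + 4 + 27 − 22 = 89, so its missing entry is 101 − 89 = 12.
Row 5: 28 + 22 − 1 + 2 + 24 + 13 + 14 = 102, so its missing entry is 101 − 102 = -1.
Column 3: 28 + 14 + 6 + 19 − 1 + 15 + 3 = 84, so its missing entry is 101 − 84 = 17.
Row 8: -20 + 36 + 17 + 48 + 46 − 3 − 13 = 111, so its missing entry is 101 − 111 = -10.
Column 1: 12 + 19 + 11 + 25 + 28 + 23 − 20 = 98, so its missing entry is 101 − 98 = 3.
Row 7: 3 + 2 + 3 − 4 + 25 − 3 + 60 = 86, so its missing entry is 101 − 86 = 15.

k = 12, d = 3, b = 15, c = -10, n = 17, a = -1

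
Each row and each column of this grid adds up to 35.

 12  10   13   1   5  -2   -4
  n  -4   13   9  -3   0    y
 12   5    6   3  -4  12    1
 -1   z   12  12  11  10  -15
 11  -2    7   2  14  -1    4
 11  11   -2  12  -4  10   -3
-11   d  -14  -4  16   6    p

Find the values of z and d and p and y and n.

Row 4 has -1 + 12 + 12 + 11 + 10 − 15 = 29; the blank must be 35 − 29 = 6.
Column 2 has 10 − 4 + 5 + 6 − 2 + 11 = 26; the blank must be 35 − 26 = 9.
Column 1 has 12 + 12 − 1 + 11 + 11 − 11 = 34; the blank must be 35 − 34 = 1.
Row 7 has -11 + 9 − 14 − 4 + 16 + 6 = 2; the blank must be 35 − 2 = 33.
Row 2 has 1 − 4 + 13 + 9 − 3 + 0 = 16; the blank must be 35 − 16 = 19.

z = 6, d = 9, p = 33, y = 19, n = 1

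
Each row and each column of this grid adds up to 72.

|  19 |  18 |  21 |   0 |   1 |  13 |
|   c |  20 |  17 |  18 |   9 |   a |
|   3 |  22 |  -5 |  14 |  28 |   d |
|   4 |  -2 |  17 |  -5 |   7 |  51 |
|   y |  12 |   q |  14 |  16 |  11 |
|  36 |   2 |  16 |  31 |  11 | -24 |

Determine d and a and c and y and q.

d = 10, a = 11, c = -3, y = 13, q = 6

Column 3 has 21 + 17 − 5 + 17 + 16 = 66; the blank must be 72 − 66 = 6.
Row 5 has 12 + 6 + 14 + 16 + 11 = 59; the blank must be 72 − 59 = 13.
Column 1 has 19 + 3 + 4 + 13 + 36 = 75; the blank must be 72 − 75 = -3.
Row 2 has -3 + 20 + 17 + 18 + 9 = 61; the blank must be 72 − 61 = 11.
Row 3 has 3 + 22 − 5 + 14 + 28 = 62; the blank must be 72 − 62 = 10.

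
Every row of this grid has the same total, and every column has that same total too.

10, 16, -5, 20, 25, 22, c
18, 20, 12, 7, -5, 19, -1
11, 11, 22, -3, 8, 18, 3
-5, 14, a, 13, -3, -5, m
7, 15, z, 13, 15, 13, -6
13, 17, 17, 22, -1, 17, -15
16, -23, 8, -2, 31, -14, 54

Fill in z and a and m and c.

Rows 2 and 3 both sum to 70, so that's the common total.
Row 1 has 10 + 16 − 5 + 20 + 25 + 22 = 88; the blank must be 70 − 88 = -18.
Row 5 has 7 + 15 + 13 + 15 + 13 − 6 = 57; the blank must be 70 − 57 = 13.
Column 3 has -5 + 12 + 22 + 13 + 17 + 8 = 67; the blank must be 70 − 67 = 3.
Row 4 has -5 + 14 + 3 + 13 − 3 − 5 = 17; the blank must be 70 − 17 = 53.

z = 13, a = 3, m = 53, c = -18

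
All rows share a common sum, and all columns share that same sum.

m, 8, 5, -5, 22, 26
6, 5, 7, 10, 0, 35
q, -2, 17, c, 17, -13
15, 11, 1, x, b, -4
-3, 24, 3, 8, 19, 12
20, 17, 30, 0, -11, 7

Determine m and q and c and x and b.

m = 7, q = 18, c = 26, x = 24, b = 16

Rows 2 and 5 both sum to 63, so that's the common total.
Column 5: 22 + 0 + 17 + 19 − 11 = 47, so its missing entry is 63 − 47 = 16.
Row 1: 8 + 5 − 5 + 22 + 26 = 56, so its missing entry is 63 − 56 = 7.
Column 1: 7 + 6 + 15 − 3 + 20 = 45, so its missing entry is 63 − 45 = 18.
Row 3: 18 − 2 + 17 + 17 − 13 = 37, so its missing entry is 63 − 37 = 26.
Row 4: 15 + 11 + 1 + 16 − 4 = 39, so its missing entry is 63 − 39 = 24.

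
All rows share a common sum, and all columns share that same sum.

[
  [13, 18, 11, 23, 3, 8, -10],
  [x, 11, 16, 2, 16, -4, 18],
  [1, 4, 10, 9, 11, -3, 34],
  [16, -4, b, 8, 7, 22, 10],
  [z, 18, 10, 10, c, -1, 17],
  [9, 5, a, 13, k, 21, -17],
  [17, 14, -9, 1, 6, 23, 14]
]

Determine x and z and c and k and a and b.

x = 7, z = 3, c = 9, k = 14, a = 21, b = 7

Rows 1 and 3 both sum to 66, so that's the common total.
The known cells in row 2 total 59, leaving 66 − 59 = 7 for the blank.
The known cells in column 1 total 63, leaving 66 − 63 = 3 for the blank.
The known cells in row 5 total 57, leaving 66 − 57 = 9 for the blank.
The known cells in column 5 total 52, leaving 66 − 52 = 14 for the blank.
The known cells in row 4 total 59, leaving 66 − 59 = 7 for the blank.
The known cells in row 6 total 45, leaving 66 − 45 = 21 for the blank.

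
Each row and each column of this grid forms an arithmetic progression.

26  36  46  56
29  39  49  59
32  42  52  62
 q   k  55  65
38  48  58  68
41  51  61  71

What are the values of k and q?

k = 45, q = 35

Along each row the entries change by 10 per step; down each column they change by 3.
Row 4: from 55 at column 3, stepping by 10 to column 2 gives 45.
Row 4: from 55 at column 3, stepping by 10 to column 1 gives 35.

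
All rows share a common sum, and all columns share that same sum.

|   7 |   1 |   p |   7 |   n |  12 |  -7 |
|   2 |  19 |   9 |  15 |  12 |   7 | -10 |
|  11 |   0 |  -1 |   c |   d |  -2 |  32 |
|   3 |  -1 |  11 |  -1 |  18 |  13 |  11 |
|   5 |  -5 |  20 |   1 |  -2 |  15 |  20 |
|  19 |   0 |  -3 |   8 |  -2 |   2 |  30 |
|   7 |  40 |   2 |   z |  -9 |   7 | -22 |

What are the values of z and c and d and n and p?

Rows 2 and 4 both sum to 54, so that's the common total.
Column 3 has 9 − 1 + 11 + 20 − 3 + 2 = 38; the blank must be 54 − 38 = 16.
Row 1 has 7 + 1 + 16 + 7 + 12 − 7 = 36; the blank must be 54 − 36 = 18.
Column 5 has 18 + 12 + 18 − 2 − 2 − 9 = 35; the blank must be 54 − 35 = 19.
Row 3 has 11 + 0 − 1 + 19 − 2 + 32 = 59; the blank must be 54 − 59 = -5.
Row 7 has 7 + 40 + 2 − 9 + 7 − 22 = 25; the blank must be 54 − 25 = 29.

z = 29, c = -5, d = 19, n = 18, p = 16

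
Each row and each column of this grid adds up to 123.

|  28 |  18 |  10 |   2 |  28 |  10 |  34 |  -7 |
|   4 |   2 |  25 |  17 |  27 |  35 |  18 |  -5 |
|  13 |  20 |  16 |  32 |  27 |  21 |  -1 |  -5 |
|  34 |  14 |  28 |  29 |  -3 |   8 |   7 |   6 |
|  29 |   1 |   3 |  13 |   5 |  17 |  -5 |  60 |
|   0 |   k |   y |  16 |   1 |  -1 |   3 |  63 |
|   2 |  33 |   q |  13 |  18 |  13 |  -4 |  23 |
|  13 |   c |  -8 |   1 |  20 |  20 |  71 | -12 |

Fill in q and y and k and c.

q = 25, y = 24, k = 17, c = 18

The known cells in row 7 total 98, leaving 123 − 98 = 25 for the blank.
The known cells in row 8 total 105, leaving 123 − 105 = 18 for the blank.
The known cells in column 2 total 106, leaving 123 − 106 = 17 for the blank.
The known cells in row 6 total 99, leaving 123 − 99 = 24 for the blank.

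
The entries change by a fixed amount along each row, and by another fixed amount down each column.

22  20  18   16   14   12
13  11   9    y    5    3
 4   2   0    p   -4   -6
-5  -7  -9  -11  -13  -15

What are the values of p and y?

Along each row the entries change by -2 per step; down each column they change by -9.
Row 3: from 4 at column 1, stepping by -2 to column 4 gives -2.
Row 2: from 13 at column 1, stepping by -2 to column 4 gives 7.

p = -2, y = 7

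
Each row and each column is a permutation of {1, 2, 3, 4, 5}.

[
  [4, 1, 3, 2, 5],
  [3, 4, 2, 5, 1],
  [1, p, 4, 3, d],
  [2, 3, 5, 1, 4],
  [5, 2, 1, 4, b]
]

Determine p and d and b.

Cell (5,5): row 5 already has {1, 2, 4, 5} → 3.
Cell (3,5): column 5 already has {1, 3, 4, 5} → 2.
Cell (3,2): row 3 already has {1, 2, 3, 4} → 5.

p = 5, d = 2, b = 3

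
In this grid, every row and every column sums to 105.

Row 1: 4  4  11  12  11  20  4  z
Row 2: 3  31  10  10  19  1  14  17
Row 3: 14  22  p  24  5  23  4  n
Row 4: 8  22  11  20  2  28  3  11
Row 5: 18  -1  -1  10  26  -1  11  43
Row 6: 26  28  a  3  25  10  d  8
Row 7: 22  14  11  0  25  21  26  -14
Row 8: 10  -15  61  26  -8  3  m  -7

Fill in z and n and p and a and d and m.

Row 1 has 4 + 4 + 11 + 12 + 11 + 20 + 4 = 66; the blank must be 105 − 66 = 39.
Column 8 has 39 + 17 + 11 + 43 + 8 − 14 − 7 = 97; the blank must be 105 − 97 = 8.
Row 8 has 10 − 15 + 61 + 26 − 8 + 3 − 7 = 70; the blank must be 105 − 70 = 35.
Column 7 has 4 + 14 + 4 + 3 + 11 + 26 + 35 = 97; the blank must be 105 − 97 = 8.
Row 3 has 14 + 22 + 24 + 5 + 23 + 4 + 8 = 100; the blank must be 105 − 100 = 5.
Row 6 has 26 + 28 + 3 + 25 + 10 + 8 + 8 = 108; the blank must be 105 − 108 = -3.

z = 39, n = 8, p = 5, a = -3, d = 8, m = 35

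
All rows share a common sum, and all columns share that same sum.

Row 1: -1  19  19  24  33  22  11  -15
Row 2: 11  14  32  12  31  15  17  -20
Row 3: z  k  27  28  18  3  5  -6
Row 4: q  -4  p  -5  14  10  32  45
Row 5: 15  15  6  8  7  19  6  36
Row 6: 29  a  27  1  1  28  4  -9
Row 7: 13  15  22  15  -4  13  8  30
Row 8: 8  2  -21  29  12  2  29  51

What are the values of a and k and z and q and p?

a = 31, k = 20, z = 17, q = 20, p = 0

Rows 1 and 2 both sum to 112, so that's the common total.
Row 6: 29 + 27 + 1 + 1 + 28 + 4 − 9 = 81, so its missing entry is 112 − 81 = 31.
Column 2: 19 + 14 − 4 + 15 + 31 + 15 + 2 = 92, so its missing entry is 112 − 92 = 20.
Row 3: 20 + 27 + 28 + 18 + 3 + 5 − 6 = 95, so its missing entry is 112 − 95 = 17.
Column 1: -1 + 11 + 17 + 15 + 29 + 13 + 8 = 92, so its missing entry is 112 − 92 = 20.
Row 4: 20 − 4 − 5 + 14 + 10 + 32 + 45 = 112, so its missing entry is 112 − 112 = 0.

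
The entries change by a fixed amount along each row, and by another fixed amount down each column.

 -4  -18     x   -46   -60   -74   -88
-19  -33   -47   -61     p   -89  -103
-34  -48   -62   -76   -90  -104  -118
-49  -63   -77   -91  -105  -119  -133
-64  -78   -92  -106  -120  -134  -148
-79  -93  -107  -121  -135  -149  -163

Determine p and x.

p = -75, x = -32

Along each row the entries change by -14 per step; down each column they change by -15.
Row 2: from -19 at column 1, stepping by -14 to column 5 gives -75.
Row 1: from -4 at column 1, stepping by -14 to column 3 gives -32.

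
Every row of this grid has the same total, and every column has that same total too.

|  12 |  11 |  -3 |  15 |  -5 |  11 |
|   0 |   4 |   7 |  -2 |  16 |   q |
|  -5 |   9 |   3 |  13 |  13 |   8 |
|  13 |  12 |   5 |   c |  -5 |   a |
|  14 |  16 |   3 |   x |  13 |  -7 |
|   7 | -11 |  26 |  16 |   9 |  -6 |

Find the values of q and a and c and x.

q = 16, a = 19, c = -3, x = 2

Rows 1 and 3 both sum to 41, so that's the common total.
Row 5: 14 + 16 + 3 + 13 − 7 = 39, so its missing entry is 41 − 39 = 2.
Column 4: 15 − 2 + 13 + 2 + 16 = 44, so its missing entry is 41 − 44 = -3.
Row 4: 13 + 12 + 5 − 3 − 5 = 22, so its missing entry is 41 − 22 = 19.
Row 2: 0 + 4 + 7 − 2 + 16 = 25, so its missing entry is 41 − 25 = 16.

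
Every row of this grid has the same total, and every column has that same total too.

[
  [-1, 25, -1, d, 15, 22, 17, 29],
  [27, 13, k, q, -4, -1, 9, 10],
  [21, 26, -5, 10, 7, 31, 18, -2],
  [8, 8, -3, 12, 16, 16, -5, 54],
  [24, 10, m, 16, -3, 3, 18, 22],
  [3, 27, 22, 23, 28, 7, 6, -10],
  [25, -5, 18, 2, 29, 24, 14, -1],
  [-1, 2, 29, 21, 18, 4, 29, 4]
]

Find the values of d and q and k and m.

Rows 3 and 4 both sum to 106, so that's the common total.
Row 1 has -1 + 25 − 1 + 15 + 22 + 17 + 29 = 106; the blank must be 106 − 106 = 0.
Column 4 has 0 + 10 + 12 + 16 + 23 + 2 + 21 = 84; the blank must be 106 − 84 = 22.
Row 2 has 27 + 13 + 22 − 4 − 1 + 9 + 10 = 76; the blank must be 106 − 76 = 30.
Row 5 has 24 + 10 + 16 − 3 + 3 + 18 + 22 = 90; the blank must be 106 − 90 = 16.

d = 0, q = 22, k = 30, m = 16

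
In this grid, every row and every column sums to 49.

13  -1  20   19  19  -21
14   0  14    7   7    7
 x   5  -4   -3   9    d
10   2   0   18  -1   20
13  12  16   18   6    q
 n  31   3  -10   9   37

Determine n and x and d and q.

n = -21, x = 20, d = 22, q = -16

Row 5 has 13 + 12 + 16 + 18 + 6 = 65; the blank must be 49 − 65 = -16.
Column 6 has -21 + 7 + 20 − 16 + 37 = 27; the blank must be 49 − 27 = 22.
Row 3 has 5 − 4 − 3 + 9 + 22 = 29; the blank must be 49 − 29 = 20.
Row 6 has 31 + 3 − 10 + 9 + 37 = 70; the blank must be 49 − 70 = -21.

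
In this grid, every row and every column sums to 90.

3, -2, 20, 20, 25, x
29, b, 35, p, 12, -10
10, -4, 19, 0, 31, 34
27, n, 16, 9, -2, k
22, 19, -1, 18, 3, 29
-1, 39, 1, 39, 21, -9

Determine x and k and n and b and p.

x = 24, k = 22, n = 18, b = 20, p = 4

Row 1 has 3 − 2 + 20 + 20 + 25 = 66; the blank must be 90 − 66 = 24.
Column 4 has 20 + 0 + 9 + 18 + 39 = 86; the blank must be 90 − 86 = 4.
Row 2 has 29 + 35 + 4 + 12 − 10 = 70; the blank must be 90 − 70 = 20.
Column 2 has -2 + 20 − 4 + 19 + 39 = 72; the blank must be 90 − 72 = 18.
Row 4 has 27 + 18 + 16 + 9 − 2 = 68; the blank must be 90 − 68 = 22.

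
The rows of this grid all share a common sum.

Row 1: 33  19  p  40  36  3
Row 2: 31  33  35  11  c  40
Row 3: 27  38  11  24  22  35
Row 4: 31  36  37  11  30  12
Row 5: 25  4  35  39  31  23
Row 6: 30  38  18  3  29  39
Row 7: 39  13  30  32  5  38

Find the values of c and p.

c = 7, p = 26

Row 5 sums to 157 and so does row 7; that's the common total.
In row 2 the known cells total 150, leaving 157 − 150 = 7.
In row 1 the known cells total 131, leaving 157 − 131 = 26.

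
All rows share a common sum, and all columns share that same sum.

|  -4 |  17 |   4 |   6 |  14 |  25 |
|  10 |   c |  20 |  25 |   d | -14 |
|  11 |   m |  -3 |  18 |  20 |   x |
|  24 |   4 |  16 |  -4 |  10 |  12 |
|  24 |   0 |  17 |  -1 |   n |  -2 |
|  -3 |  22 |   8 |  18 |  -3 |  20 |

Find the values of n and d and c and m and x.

Rows 1 and 4 both sum to 62, so that's the common total.
The known cells in row 5 total 38, leaving 62 − 38 = 24 for the blank.
The known cells in column 5 total 65, leaving 62 − 65 = -3 for the blank.
The known cells in row 2 total 38, leaving 62 − 38 = 24 for the blank.
The known cells in column 2 total 67, leaving 62 − 67 = -5 for the blank.
The known cells in row 3 total 41, leaving 62 − 41 = 21 for the blank.

n = 24, d = -3, c = 24, m = -5, x = 21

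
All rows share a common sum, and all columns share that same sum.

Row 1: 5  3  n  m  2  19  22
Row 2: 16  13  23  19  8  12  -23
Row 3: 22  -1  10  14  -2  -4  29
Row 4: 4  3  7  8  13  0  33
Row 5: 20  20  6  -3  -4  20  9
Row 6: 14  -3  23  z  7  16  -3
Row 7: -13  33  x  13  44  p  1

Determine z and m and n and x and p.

Rows 2 and 3 both sum to 68, so that's the common total.
The known cells in column 6 total 63, leaving 68 − 63 = 5 for the blank.
The known cells in row 7 total 83, leaving 68 − 83 = -15 for the blank.
The known cells in column 3 total 54, leaving 68 − 54 = 14 for the blank.
The known cells in row 1 total 65, leaving 68 − 65 = 3 for the blank.
The known cells in row 6 total 54, leaving 68 − 54 = 14 for the blank.

z = 14, m = 3, n = 14, x = -15, p = 5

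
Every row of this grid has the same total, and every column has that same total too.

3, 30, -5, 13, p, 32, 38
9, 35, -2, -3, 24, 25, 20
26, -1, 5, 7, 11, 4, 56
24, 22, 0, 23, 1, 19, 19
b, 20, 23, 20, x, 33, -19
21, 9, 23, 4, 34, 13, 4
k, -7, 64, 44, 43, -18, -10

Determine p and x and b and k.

Rows 2 and 3 both sum to 108, so that's the common total.
The known cells in row 1 total 111, leaving 108 − 111 = -3 for the blank.
The known cells in column 5 total 110, leaving 108 − 110 = -2 for the blank.
The known cells in row 5 total 75, leaving 108 − 75 = 33 for the blank.
The known cells in row 7 total 116, leaving 108 − 116 = -8 for the blank.

p = -3, x = -2, b = 33, k = -8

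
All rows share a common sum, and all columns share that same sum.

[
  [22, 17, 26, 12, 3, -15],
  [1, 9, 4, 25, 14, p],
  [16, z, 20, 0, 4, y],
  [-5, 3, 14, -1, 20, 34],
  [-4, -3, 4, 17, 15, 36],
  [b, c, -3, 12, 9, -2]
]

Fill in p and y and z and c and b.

Rows 1 and 4 both sum to 65, so that's the common total.
Row 2 has 1 + 9 + 4 + 25 + 14 = 53; the blank must be 65 − 53 = 12.
Column 1 has 22 + 1 + 16 − 5 − 4 = 30; the blank must be 65 − 30 = 35.
Row 6 has 35 − 3 + 12 + 9 − 2 = 51; the blank must be 65 − 51 = 14.
Column 2 has 17 + 9 + 3 − 3 + 14 = 40; the blank must be 65 − 40 = 25.
Row 3 has 16 + 25 + 20 + 0 + 4 = 65; the blank must be 65 − 65 = 0.

p = 12, y = 0, z = 25, c = 14, b = 35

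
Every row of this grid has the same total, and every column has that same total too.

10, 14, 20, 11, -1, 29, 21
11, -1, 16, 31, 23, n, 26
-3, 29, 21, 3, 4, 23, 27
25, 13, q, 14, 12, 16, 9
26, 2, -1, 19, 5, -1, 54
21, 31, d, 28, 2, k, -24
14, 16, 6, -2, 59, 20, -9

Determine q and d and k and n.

q = 15, d = 27, k = 19, n = -2

Rows 1 and 3 both sum to 104, so that's the common total.
Row 4 has 25 + 13 + 14 + 12 + 16 + 9 = 89; the blank must be 104 − 89 = 15.
Row 2 has 11 − 1 + 16 + 31 + 23 + 26 = 106; the blank must be 104 − 106 = -2.
Column 6 has 29 − 2 + 23 + 16 − 1 + 20 = 85; the blank must be 104 − 85 = 19.
Row 6 has 21 + 31 + 28 + 2 + 19 − 24 = 77; the blank must be 104 − 77 = 27.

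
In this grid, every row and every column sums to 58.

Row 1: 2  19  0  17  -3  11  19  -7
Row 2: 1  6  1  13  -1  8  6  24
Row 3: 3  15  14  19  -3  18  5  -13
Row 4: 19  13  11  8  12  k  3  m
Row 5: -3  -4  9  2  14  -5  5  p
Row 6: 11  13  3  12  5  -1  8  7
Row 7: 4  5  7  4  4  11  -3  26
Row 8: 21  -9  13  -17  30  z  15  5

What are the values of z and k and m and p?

z = 0, k = 16, m = -24, p = 40

Row 8: 21 − 9 + 13 − 17 + 30 + 15 + 5 = 58, so its missing entry is 58 − 58 = 0.
Row 5: -3 − 4 + 9 + 2 + 14 − 5 + 5 = 18, so its missing entry is 58 − 18 = 40.
Column 8: -7 + 24 − 13 + 40 + 7 + 26 + 5 = 82, so its missing entry is 58 − 82 = -24.
Row 4: 19 + 13 + 11 + 8 + 12 + 3 − 24 = 42, so its missing entry is 58 − 42 = 16.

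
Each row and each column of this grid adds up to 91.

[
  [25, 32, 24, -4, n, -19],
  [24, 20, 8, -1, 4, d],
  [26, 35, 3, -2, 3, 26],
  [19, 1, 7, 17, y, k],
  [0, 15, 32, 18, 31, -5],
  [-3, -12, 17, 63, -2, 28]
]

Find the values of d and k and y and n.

d = 36, k = 25, y = 22, n = 33

Row 1 has 25 + 32 + 24 − 4 − 19 = 58; the blank must be 91 − 58 = 33.
Column 5 has 33 + 4 + 3 + 31 − 2 = 69; the blank must be 91 − 69 = 22.
Row 4 has 19 + 1 + 7 + 17 + 22 = 66; the blank must be 91 − 66 = 25.
Row 2 has 24 + 20 + 8 − 1 + 4 = 55; the blank must be 91 − 55 = 36.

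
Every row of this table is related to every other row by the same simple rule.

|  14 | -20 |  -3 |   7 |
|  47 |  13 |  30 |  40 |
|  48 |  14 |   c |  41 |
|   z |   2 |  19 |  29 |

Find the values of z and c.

z = 36, c = 31

The difference between any two rows is the same in every column — this is an addition table with the headers hidden.
Row 4 minus row 1 is 29 − 7 = 22, so its entry in column 1 is 14 + 22 = 36.
Row 3 minus row 1 is 41 − 7 = 34, so its entry in column 3 is -3 + 34 = 31.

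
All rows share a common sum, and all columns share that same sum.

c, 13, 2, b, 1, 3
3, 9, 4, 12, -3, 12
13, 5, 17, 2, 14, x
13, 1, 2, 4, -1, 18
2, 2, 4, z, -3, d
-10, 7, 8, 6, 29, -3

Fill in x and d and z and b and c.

x = -14, d = 21, z = 11, b = 2, c = 16

Rows 2 and 4 both sum to 37, so that's the common total.
The known cells in column 1 total 21, leaving 37 − 21 = 16 for the blank.
The known cells in row 1 total 35, leaving 37 − 35 = 2 for the blank.
The known cells in column 4 total 26, leaving 37 − 26 = 11 for the blank.
The known cells in row 5 total 16, leaving 37 − 16 = 21 for the blank.
The known cells in row 3 total 51, leaving 37 − 51 = -14 for the blank.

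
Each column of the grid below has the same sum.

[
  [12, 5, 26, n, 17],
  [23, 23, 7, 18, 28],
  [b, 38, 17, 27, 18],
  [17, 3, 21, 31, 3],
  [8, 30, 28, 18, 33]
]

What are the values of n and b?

n = 5, b = 39

Columns 3 and 5 both add up to 99, so every column sums to 99.
Column 4: 18 + 27 + 31 + 18 = 94, so the missing entry is 99 − 94 = 5.
Column 1: 12 + 23 + 17 + 8 = 60, so the missing entry is 99 − 60 = 39.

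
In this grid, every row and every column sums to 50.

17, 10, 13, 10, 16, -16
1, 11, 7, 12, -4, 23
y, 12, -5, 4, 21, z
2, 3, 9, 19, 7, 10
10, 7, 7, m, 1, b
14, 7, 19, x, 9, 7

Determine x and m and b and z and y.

The known cells in column 1 total 44, leaving 50 − 44 = 6 for the blank.
The known cells in row 6 total 56, leaving 50 − 56 = -6 for the blank.
The known cells in column 4 total 39, leaving 50 − 39 = 11 for the blank.
The known cells in row 5 total 36, leaving 50 − 36 = 14 for the blank.
The known cells in row 3 total 38, leaving 50 − 38 = 12 for the blank.

x = -6, m = 11, b = 14, z = 12, y = 6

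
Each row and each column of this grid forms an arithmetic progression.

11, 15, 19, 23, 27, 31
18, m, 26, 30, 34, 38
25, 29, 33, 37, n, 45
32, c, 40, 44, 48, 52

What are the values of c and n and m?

Along each row the entries change by 4 per step; down each column they change by 7.
Row 4: from 32 at column 1, stepping by 4 to column 2 gives 36.
Row 3: from 25 at column 1, stepping by 4 to column 5 gives 41.
Row 2: from 18 at column 1, stepping by 4 to column 2 gives 22.

c = 36, n = 41, m = 22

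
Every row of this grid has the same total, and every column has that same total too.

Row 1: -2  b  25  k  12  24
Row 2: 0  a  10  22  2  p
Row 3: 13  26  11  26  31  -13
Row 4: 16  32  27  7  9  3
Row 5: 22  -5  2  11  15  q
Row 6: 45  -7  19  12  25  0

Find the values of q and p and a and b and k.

q = 49, p = 31, a = 29, b = 19, k = 16

Rows 3 and 4 both sum to 94, so that's the common total.
Column 4 has 22 + 26 + 7 + 11 + 12 = 78; the blank must be 94 − 78 = 16.
Row 1 has -2 + 25 + 16 + 12 + 24 = 75; the blank must be 94 − 75 = 19.
Column 2 has 19 + 26 + 32 − 5 − 7 = 65; the blank must be 94 − 65 = 29.
Row 2 has 0 + 29 + 10 + 22 + 2 = 63; the blank must be 94 − 63 = 31.
Row 5 has 22 − 5 + 2 + 11 + 15 = 45; the blank must be 94 − 45 = 49.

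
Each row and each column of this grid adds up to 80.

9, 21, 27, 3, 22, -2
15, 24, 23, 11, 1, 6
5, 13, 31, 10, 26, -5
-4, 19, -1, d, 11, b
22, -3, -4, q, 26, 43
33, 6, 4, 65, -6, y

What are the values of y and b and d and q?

y = -22, b = 60, d = -5, q = -4

Row 6 has 33 + 6 + 4 + 65 − 6 = 102; the blank must be 80 − 102 = -22.
Column 6 has -2 + 6 − 5 + 43 − 22 = 20; the blank must be 80 − 20 = 60.
Row 4 has -4 + 19 − 1 + 11 + 60 = 85; the blank must be 80 − 85 = -5.
Row 5 has 22 − 3 − 4 + 26 + 43 = 84; the blank must be 80 − 84 = -4.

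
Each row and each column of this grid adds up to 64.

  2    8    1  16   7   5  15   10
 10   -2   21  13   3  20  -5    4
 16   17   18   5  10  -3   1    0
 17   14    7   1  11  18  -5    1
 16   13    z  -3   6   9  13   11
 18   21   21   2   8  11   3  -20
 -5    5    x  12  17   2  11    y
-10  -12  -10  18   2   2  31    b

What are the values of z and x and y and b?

The known cells in row 8 total 21, leaving 64 − 21 = 43 for the blank.
The known cells in column 8 total 49, leaving 64 − 49 = 15 for the blank.
The known cells in row 7 total 57, leaving 64 − 57 = 7 for the blank.
The known cells in row 5 total 65, leaving 64 − 65 = -1 for the blank.

z = -1, x = 7, y = 15, b = 43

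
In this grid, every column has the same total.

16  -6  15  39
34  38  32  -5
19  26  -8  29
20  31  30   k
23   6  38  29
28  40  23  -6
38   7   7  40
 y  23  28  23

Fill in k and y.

k = 16, y = -13

Columns 2 and 3 both add up to 165, so every column sums to 165.
Column 4: 39 − 5 + 29 + 29 − 6 + 40 + 23 = 149, so the missing entry is 165 − 149 = 16.
Column 1: 16 + 34 + 19 + 20 + 23 + 28 + 38 = 178, so the missing entry is 165 − 178 = -13.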